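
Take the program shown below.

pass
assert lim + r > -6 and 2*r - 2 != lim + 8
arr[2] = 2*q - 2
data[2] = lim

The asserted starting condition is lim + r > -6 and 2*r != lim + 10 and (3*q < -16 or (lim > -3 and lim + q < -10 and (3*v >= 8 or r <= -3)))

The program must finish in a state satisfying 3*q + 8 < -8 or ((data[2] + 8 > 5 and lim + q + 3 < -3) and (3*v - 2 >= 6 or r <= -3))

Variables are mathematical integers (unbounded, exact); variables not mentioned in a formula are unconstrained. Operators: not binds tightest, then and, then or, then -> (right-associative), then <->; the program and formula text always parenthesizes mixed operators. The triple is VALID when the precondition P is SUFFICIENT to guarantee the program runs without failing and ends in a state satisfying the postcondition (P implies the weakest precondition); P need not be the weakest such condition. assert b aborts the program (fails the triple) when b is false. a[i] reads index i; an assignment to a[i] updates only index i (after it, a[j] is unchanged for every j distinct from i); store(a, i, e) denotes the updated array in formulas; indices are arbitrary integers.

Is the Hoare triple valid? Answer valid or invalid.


Working backward. After the program, the postcondition 3*q + 8 < -8 or ((data[2] + 8 > 5 and lim + q + 3 < -3) and (3*v - 2 >= 6 or r <= -3)) must hold; in canonical form it is 3*q < -16 or (data[2] > -3 and lim + q < -6 and (3*v >= 8 or r <= -3)).
Before data[2] := lim: 3*q < -16 or (lim > -3 and lim + q < -6 and (3*v >= 8 or r <= -3))
Before arr[2] := 2*q - 2: 3*q < -16 or (lim > -3 and lim + q < -6 and (3*v >= 8 or r <= -3))
Before assert lim + r > -6 and 2*r - 2 != lim + 8: lim + r > -6 and 2*r != lim + 10 and (3*q < -16 or (lim > -3 and lim + q < -6 and (3*v >= 8 or r <= -3)))
Before skip: lim + r > -6 and 2*r != lim + 10 and (3*q < -16 or (lim > -3 and lim + q < -6 and (3*v >= 8 or r <= -3)))
The weakest precondition is lim + r > -6 and 2*r != lim + 10 and (3*q < -16 or (lim > -3 and lim + q < -6 and (3*v >= 8 or r <= -3))).
Check whether lim + r > -6 and 2*r != lim + 10 and (3*q < -16 or (lim > -3 and lim + q < -10 and (3*v >= 8 or r <= -3))) implies it.
Every state satisfying the precondition satisfies the weakest precondition: the implication holds.
Answer: valid


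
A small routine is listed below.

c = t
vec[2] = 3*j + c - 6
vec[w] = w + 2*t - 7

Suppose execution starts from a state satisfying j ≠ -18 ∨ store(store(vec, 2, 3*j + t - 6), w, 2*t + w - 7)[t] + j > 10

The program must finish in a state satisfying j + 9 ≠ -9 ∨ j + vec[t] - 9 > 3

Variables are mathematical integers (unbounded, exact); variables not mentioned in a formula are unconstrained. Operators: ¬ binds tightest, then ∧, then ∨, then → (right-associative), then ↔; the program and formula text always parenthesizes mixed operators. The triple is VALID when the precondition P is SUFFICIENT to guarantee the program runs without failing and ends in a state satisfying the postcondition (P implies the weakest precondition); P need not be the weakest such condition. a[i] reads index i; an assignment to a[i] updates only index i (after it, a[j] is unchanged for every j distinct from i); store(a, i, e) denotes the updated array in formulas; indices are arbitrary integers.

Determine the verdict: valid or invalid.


Working backward. After the program, the postcondition j + 9 ≠ -9 ∨ j + vec[t] - 9 > 3 must hold; in canonical form it is j ≠ -18 ∨ vec[t] + j > 12.
Before vec[w] := w + 2*t - 7: j ≠ -18 ∨ store(vec, w, 2*t + w - 7)[t] + j > 12
Before vec[2] := 3*j + c - 6: j ≠ -18 ∨ store(store(vec, 2, c + 3*j - 6), w, 2*t + w - 7)[t] + j > 12
Before c := t: j ≠ -18 ∨ store(store(vec, 2, 3*j + t - 6), w, 2*t + w - 7)[t] + j > 12
The weakest precondition is j ≠ -18 ∨ store(store(vec, 2, 3*j + t - 6), w, 2*t + w - 7)[t] + j > 12.
Check whether j ≠ -18 ∨ store(store(vec, 2, 3*j + t - 6), w, 2*t + w - 7)[t] + j > 10 implies it.
Countermodel: at the initial state j = -18, t = 12, vec = {[2] = 4, [12] = 4, elsewhere 4}, w = 12, the precondition holds but the weakest precondition fails.
Answer: invalid


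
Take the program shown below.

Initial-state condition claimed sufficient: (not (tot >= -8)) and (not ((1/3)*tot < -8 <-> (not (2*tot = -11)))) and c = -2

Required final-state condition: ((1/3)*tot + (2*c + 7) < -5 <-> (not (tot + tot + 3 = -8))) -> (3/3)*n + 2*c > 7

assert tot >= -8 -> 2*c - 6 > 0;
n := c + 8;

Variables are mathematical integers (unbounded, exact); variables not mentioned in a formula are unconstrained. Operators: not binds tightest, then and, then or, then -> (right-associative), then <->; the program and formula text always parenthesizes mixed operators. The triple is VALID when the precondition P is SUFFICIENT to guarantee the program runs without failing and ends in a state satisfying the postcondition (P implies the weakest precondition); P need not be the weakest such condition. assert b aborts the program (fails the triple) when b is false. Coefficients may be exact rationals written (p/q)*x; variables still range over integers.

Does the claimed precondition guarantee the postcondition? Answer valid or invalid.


Working backward. After the program, the postcondition ((1/3)*tot + (2*c + 7) < -5 <-> (not (tot + tot + 3 = -8))) -> (3/3)*n + 2*c > 7 must hold; in canonical form it is (2*c + (1/3)*tot < -12 <-> (not (2*tot = -11))) -> 2*c + n > 7.
Before n := c + 8: (2*c + (1/3)*tot < -12 <-> (not (2*tot = -11))) -> 3*c > -1
Before assert tot >= -8 -> 2*c - 6 > 0: (tot >= -8 -> 2*c > 6) and ((2*c + (1/3)*tot < -12 <-> (not (2*tot = -11))) -> 3*c > -1)
The weakest precondition is (tot >= -8 -> 2*c > 6) and ((2*c + (1/3)*tot < -12 <-> (not (2*tot = -11))) -> 3*c > -1).
Check whether (not (tot >= -8)) and (not ((1/3)*tot < -8 <-> (not (2*tot = -11)))) and c = -2 implies it.
Every state satisfying the precondition satisfies the weakest precondition: the implication holds.
Answer: valid


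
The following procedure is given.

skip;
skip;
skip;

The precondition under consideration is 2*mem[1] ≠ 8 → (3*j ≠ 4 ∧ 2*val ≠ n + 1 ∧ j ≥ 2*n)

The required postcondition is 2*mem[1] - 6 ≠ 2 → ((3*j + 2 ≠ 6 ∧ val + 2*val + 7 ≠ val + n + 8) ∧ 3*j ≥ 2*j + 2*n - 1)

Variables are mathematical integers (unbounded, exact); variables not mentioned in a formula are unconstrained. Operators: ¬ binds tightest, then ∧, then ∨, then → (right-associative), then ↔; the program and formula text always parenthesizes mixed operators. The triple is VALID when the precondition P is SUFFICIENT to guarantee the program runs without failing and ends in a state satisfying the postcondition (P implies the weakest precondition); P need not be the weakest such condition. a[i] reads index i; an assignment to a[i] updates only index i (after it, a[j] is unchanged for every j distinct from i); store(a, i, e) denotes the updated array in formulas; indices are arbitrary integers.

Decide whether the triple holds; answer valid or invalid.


Working backward. After the program, the postcondition 2*mem[1] - 6 ≠ 2 → ((3*j + 2 ≠ 6 ∧ val + 2*val + 7 ≠ val + n + 8) ∧ 3*j ≥ 2*j + 2*n - 1) must hold; in canonical form it is 2*mem[1] ≠ 8 → (3*j ≠ 4 ∧ 2*val ≠ n + 1 ∧ j ≥ 2*n - 1).
Before skip: 2*mem[1] ≠ 8 → (3*j ≠ 4 ∧ 2*val ≠ n + 1 ∧ j ≥ 2*n - 1)
Before skip: 2*mem[1] ≠ 8 → (3*j ≠ 4 ∧ 2*val ≠ n + 1 ∧ j ≥ 2*n - 1)
Before skip: 2*mem[1] ≠ 8 → (3*j ≠ 4 ∧ 2*val ≠ n + 1 ∧ j ≥ 2*n - 1)
The weakest precondition is 2*mem[1] ≠ 8 → (3*j ≠ 4 ∧ 2*val ≠ n + 1 ∧ j ≥ 2*n - 1).
Check whether 2*mem[1] ≠ 8 → (3*j ≠ 4 ∧ 2*val ≠ n + 1 ∧ j ≥ 2*n) implies it.
Every state satisfying the precondition satisfies the weakest precondition: the implication holds.
Answer: valid


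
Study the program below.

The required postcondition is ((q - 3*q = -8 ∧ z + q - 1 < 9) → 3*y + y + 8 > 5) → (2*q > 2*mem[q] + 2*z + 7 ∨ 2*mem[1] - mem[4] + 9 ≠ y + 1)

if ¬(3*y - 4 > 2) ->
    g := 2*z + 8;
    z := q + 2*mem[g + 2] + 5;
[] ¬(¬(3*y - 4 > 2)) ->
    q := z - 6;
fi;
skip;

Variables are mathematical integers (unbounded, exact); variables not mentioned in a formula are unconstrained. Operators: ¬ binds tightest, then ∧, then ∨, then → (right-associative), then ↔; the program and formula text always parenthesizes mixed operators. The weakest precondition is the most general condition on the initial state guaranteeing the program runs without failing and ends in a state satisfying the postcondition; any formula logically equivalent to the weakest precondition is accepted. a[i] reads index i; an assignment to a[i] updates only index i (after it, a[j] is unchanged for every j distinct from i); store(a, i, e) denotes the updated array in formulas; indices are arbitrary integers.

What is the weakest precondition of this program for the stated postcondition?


Working backward. After the program, the postcondition ((q - 3*q = -8 ∧ z + q - 1 < 9) → 3*y + y + 8 > 5) → (2*q > 2*mem[q] + 2*z + 7 ∨ 2*mem[1] - mem[4] + 9 ≠ y + 1) must hold; in canonical form it is ((2*q = 8 ∧ q + z < 10) → 4*y > -3) → (2*q > 2*mem[q] + 2*z + 7 ∨ 2*mem[1] ≠ mem[4] + y - 8).
Before skip: ((2*q = 8 ∧ q + z < 10) → 4*y > -3) → (2*q > 2*mem[q] + 2*z + 7 ∨ 2*mem[1] ≠ mem[4] + y - 8)
Then branch requires ((2*q = 8 ∧ 2*mem[2*z + 10] + 2*q < 5) → 4*y > -3) → (4*mem[2*z + 10] + 2*mem[q] < -17 ∨ 2*mem[1] ≠ mem[4] + y - 8); else branch requires ((2*z = 20 ∧ 2*z < 16) → 4*y > -3) → (2*mem[z - 6] < -19 ∨ 2*mem[1] ≠ mem[4] + y - 8).
Before the if: ((¬(3*y > 6)) → (((2*q = 8 ∧ 2*mem[2*z + 10] + 2*q < 5) → 4*y > -3) → (4*mem[2*z + 10] + 2*mem[q] < -17 ∨ 2*mem[1] ≠ mem[4] + y - 8))) ∧ (3*y > 6 → (((2*z = 20 ∧ 2*z < 16) → 4*y > -3) → (2*mem[z - 6] < -19 ∨ 2*mem[1] ≠ mem[4] + y - 8)))
Answer: WP = ((¬(3*y > 6)) → (((2*q = 8 ∧ 2*mem[2*z + 10] + 2*q < 5) → 4*y > -3) → (4*mem[2*z + 10] + 2*mem[q] < -17 ∨ 2*mem[1] ≠ mem[4] + y - 8))) ∧ (3*y > 6 → (((2*z = 20 ∧ 2*z < 16) → 4*y > -3) → (2*mem[z - 6] < -19 ∨ 2*mem[1] ≠ mem[4] + y - 8)))


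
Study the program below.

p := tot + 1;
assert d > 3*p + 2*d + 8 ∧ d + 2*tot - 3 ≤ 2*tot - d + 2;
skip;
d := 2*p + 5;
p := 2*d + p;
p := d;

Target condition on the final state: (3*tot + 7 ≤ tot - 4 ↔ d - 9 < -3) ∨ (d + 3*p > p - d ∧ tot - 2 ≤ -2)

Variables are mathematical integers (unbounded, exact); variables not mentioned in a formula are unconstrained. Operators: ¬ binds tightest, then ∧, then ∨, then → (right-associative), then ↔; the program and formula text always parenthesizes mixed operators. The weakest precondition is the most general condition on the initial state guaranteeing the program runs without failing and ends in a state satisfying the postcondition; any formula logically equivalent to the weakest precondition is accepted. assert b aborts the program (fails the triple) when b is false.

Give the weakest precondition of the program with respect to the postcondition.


Working backward. After the program, the postcondition (3*tot + 7 ≤ tot - 4 ↔ d - 9 < -3) ∨ (d + 3*p > p - d ∧ tot - 2 ≤ -2) must hold; in canonical form it is (2*tot ≤ -11 ↔ d < 6) ∨ (2*d + 2*p > 0 ∧ tot ≤ 0).
Before p := d: (2*tot ≤ -11 ↔ d < 6) ∨ (4*d > 0 ∧ tot ≤ 0)
Before p := 2*d + p: (2*tot ≤ -11 ↔ d < 6) ∨ (4*d > 0 ∧ tot ≤ 0)
Before d := 2*p + 5: (2*tot ≤ -11 ↔ 2*p < 1) ∨ (8*p > -20 ∧ tot ≤ 0)
Before skip: (2*tot ≤ -11 ↔ 2*p < 1) ∨ (8*p > -20 ∧ tot ≤ 0)
Before assert d > 3*p + 2*d + 8 ∧ d + 2*tot - 3 ≤ 2*tot - d + 2: d + 3*p < -8 ∧ 2*d ≤ 5 ∧ ((2*tot ≤ -11 ↔ 2*p < 1) ∨ (8*p > -20 ∧ tot ≤ 0))
Before p := tot + 1: d + 3*tot < -11 ∧ 2*d ≤ 5 ∧ ((2*tot ≤ -11 ↔ 2*tot < -1) ∨ (8*tot > -28 ∧ tot ≤ 0))
Answer: WP = d + 3*tot < -11 ∧ 2*d ≤ 5 ∧ ((2*tot ≤ -11 ↔ 2*tot < -1) ∨ (8*tot > -28 ∧ tot ≤ 0))


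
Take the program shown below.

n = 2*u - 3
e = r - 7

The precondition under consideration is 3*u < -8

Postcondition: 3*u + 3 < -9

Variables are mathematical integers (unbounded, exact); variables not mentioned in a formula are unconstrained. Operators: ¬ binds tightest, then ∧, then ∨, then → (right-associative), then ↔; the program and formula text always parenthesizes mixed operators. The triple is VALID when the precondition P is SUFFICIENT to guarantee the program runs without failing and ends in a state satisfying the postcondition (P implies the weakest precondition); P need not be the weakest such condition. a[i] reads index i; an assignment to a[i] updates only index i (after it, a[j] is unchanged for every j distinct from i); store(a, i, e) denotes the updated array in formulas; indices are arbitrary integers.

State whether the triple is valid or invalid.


Working backward. After the program, the postcondition 3*u + 3 < -9 must hold; in canonical form it is 3*u < -12.
Before e := r - 7: 3*u < -12
Before n := 2*u - 3: 3*u < -12
The weakest precondition is 3*u < -12.
Check whether 3*u < -8 implies it.
Countermodel: at the initial state u = -4, the precondition holds but the weakest precondition fails.
Answer: invalid


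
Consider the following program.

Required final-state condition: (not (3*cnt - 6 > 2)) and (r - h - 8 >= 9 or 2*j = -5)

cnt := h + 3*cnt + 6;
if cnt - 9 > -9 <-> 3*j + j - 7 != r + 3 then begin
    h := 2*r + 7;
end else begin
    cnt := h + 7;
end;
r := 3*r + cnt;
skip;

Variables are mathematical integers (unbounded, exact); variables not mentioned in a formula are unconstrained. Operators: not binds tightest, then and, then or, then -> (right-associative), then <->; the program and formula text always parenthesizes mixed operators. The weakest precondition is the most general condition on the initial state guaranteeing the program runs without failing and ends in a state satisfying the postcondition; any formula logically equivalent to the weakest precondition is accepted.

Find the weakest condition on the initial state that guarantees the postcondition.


Working backward. After the program, the postcondition (not (3*cnt - 6 > 2)) and (r - h - 8 >= 9 or 2*j = -5) must hold; in canonical form it is (not (3*cnt > 8)) and (r >= h + 17 or 2*j = -5).
Before skip: (not (3*cnt > 8)) and (r >= h + 17 or 2*j = -5)
Before r := 3*r + cnt: (not (3*cnt > 8)) and (cnt + 3*r >= h + 17 or 2*j = -5)
Then branch requires (not (3*cnt > 8)) and (cnt + r >= 24 or 2*j = -5); else branch requires (not (3*h > -13)) and (3*r >= 10 or 2*j = -5).
Before the if: ((cnt > 0 <-> 4*j != r + 10) -> ((not (3*cnt > 8)) and (cnt + r >= 24 or 2*j = -5))) and ((not (cnt > 0 <-> 4*j != r + 10)) -> ((not (3*h > -13)) and (3*r >= 10 or 2*j = -5)))
Before cnt := h + 3*cnt + 6: ((3*cnt + h > -6 <-> 4*j != r + 10) -> ((not (9*cnt + 3*h > -10)) and (3*cnt + h + r >= 18 or 2*j = -5))) and ((not (3*cnt + h > -6 <-> 4*j != r + 10)) -> ((not (3*h > -13)) and (3*r >= 10 or 2*j = -5)))
Answer: WP = ((3*cnt + h > -6 <-> 4*j != r + 10) -> ((not (9*cnt + 3*h > -10)) and (3*cnt + h + r >= 18 or 2*j = -5))) and ((not (3*cnt + h > -6 <-> 4*j != r + 10)) -> ((not (3*h > -13)) and (3*r >= 10 or 2*j = -5)))


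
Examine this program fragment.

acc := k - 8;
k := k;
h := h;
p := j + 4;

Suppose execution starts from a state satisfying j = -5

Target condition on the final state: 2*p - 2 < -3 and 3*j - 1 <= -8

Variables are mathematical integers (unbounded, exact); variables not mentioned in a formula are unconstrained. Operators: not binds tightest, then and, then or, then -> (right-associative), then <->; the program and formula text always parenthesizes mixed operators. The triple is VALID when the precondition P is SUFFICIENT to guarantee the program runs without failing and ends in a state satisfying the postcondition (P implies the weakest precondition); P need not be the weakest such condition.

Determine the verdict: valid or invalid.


Working backward. After the program, the postcondition 2*p - 2 < -3 and 3*j - 1 <= -8 must hold; in canonical form it is 2*p < -1 and 3*j <= -7.
Before p := j + 4: 2*j < -9 and 3*j <= -7
Before h := h: 2*j < -9 and 3*j <= -7
Before k := k: 2*j < -9 and 3*j <= -7
Before acc := k - 8: 2*j < -9 and 3*j <= -7
The weakest precondition is 2*j < -9 and 3*j <= -7.
Check whether j = -5 implies it.
Every state satisfying the precondition satisfies the weakest precondition: the implication holds.
Answer: valid


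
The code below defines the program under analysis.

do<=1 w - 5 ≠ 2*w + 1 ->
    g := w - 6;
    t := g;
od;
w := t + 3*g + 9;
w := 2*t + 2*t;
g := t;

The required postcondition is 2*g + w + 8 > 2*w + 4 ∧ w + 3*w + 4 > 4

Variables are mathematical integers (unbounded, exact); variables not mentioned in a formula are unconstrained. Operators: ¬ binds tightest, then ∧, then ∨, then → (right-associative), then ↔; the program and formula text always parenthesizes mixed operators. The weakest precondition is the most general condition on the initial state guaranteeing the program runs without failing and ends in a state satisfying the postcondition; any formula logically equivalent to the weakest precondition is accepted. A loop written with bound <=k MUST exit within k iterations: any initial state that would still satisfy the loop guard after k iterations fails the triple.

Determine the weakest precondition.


Working backward. After the program, the postcondition 2*g + w + 8 > 2*w + 4 ∧ w + 3*w + 4 > 4 must hold; in canonical form it is 2*g > w - 4 ∧ 4*w > 0.
Before g := t: 2*t > w - 4 ∧ 4*w > 0
Before w := 2*t + 2*t: 2*t < 4 ∧ 16*t > 0
Before w := t + 3*g + 9: 2*t < 4 ∧ 16*t > 0
Before the loop (bound <=1), unroll the exhaustion recursion (WP_0 = exit-now case; WP_j = one more guarded iteration, up to j = 1):
  WP_0: (¬(w ≠ -6)) ∧ 2*t < 4 ∧ 16*t > 0
  WP_1: (w ≠ -6 → ((¬(w ≠ -6)) ∧ 2*w < 16 ∧ 16*w > 96)) ∧ ((¬(w ≠ -6)) → (2*t < 4 ∧ 16*t > 0))
So before the loop: (w ≠ -6 → ((¬(w ≠ -6)) ∧ 2*w < 16 ∧ 16*w > 96)) ∧ ((¬(w ≠ -6)) → (2*t < 4 ∧ 16*t > 0))
Answer: WP = (w ≠ -6 → ((¬(w ≠ -6)) ∧ 2*w < 16 ∧ 16*w > 96)) ∧ ((¬(w ≠ -6)) → (2*t < 4 ∧ 16*t > 0))


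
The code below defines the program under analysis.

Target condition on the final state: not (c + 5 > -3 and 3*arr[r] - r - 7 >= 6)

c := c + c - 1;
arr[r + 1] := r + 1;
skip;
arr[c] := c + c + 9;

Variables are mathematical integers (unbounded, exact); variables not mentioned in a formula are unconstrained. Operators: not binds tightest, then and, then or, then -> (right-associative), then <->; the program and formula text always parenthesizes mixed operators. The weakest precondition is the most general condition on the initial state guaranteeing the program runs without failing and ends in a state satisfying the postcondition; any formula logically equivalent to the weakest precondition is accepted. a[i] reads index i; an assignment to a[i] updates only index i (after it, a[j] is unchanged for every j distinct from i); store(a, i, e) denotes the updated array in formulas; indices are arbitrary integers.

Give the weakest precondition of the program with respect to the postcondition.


Working backward. After the program, the postcondition not (c + 5 > -3 and 3*arr[r] - r - 7 >= 6) must hold; in canonical form it is not (c > -8 and 3*arr[r] >= r + 13).
Before arr[c] := c + c + 9: not (c > -8 and 3*store(arr, c, 2*c + 9)[r] >= r + 13)
Before skip: not (c > -8 and 3*store(arr, c, 2*c + 9)[r] >= r + 13)
Before arr[r + 1] := r + 1: not (c > -8 and 3*store(store(arr, r + 1, r + 1), c, 2*c + 9)[r] >= r + 13)
Before c := c + c - 1: not (2*c > -7 and 3*store(store(arr, r + 1, r + 1), 2*c - 1, 4*c + 7)[r] >= r + 13)
Answer: WP = not (2*c > -7 and 3*store(store(arr, r + 1, r + 1), 2*c - 1, 4*c + 7)[r] >= r + 13)


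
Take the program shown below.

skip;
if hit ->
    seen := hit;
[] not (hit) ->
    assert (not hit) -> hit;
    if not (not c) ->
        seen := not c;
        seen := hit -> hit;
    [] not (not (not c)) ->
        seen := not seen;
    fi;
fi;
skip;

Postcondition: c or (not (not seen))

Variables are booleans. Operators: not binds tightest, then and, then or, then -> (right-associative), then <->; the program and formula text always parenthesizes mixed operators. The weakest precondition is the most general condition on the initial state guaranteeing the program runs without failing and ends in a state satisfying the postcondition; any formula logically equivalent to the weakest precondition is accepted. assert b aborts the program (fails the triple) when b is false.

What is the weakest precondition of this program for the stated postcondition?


Working backward. After the program, the postcondition c or (not (not seen)) must hold; in canonical form it is c or seen.
Before skip: c or seen
Then branch requires c or hit; else branch requires ((not hit) -> hit) and ((not c) -> (c or (not seen))).
Before the if: (hit -> (c or hit)) and ((not hit) -> (((not hit) -> hit) and ((not c) -> (c or (not seen)))))
Before skip: (hit -> (c or hit)) and ((not hit) -> (((not hit) -> hit) and ((not c) -> (c or (not seen)))))
Answer: WP = (hit -> (c or hit)) and ((not hit) -> (((not hit) -> hit) and ((not c) -> (c or (not seen)))))


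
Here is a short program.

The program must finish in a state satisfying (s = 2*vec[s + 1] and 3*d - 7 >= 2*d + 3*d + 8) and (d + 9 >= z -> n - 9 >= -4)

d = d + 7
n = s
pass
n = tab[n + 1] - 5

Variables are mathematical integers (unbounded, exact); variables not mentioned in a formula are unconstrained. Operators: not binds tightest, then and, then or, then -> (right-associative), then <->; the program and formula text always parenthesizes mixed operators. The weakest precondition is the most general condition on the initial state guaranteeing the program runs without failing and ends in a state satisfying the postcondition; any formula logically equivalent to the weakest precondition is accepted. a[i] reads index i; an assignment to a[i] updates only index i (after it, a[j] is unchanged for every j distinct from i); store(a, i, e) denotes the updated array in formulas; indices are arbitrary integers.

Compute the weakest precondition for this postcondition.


Working backward. After the program, the postcondition (s = 2*vec[s + 1] and 3*d - 7 >= 2*d + 3*d + 8) and (d + 9 >= z -> n - 9 >= -4) must hold; in canonical form it is s = 2*vec[s + 1] and 2*d <= -15 and (d >= z - 9 -> n >= 5).
Before n := tab[n + 1] - 5: s = 2*vec[s + 1] and 2*d <= -15 and (d >= z - 9 -> tab[n + 1] >= 10)
Before skip: s = 2*vec[s + 1] and 2*d <= -15 and (d >= z - 9 -> tab[n + 1] >= 10)
Before n := s: s = 2*vec[s + 1] and 2*d <= -15 and (d >= z - 9 -> tab[s + 1] >= 10)
Before d := d + 7: s = 2*vec[s + 1] and 2*d <= -29 and (d >= z - 16 -> tab[s + 1] >= 10)
Answer: WP = s = 2*vec[s + 1] and 2*d <= -29 and (d >= z - 16 -> tab[s + 1] >= 10)


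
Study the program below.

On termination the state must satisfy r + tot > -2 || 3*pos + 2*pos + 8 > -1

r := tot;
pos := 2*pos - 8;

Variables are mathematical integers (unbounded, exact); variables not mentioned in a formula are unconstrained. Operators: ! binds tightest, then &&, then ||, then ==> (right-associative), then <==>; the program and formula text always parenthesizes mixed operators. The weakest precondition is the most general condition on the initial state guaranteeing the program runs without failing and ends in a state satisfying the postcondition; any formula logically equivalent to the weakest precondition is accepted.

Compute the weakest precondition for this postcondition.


Working backward. After the program, the postcondition r + tot > -2 || 3*pos + 2*pos + 8 > -1 must hold; in canonical form it is r + tot > -2 || 5*pos > -9.
Before pos := 2*pos - 8: r + tot > -2 || 10*pos > 31
Before r := tot: 2*tot > -2 || 10*pos > 31
Answer: WP = 2*tot > -2 || 10*pos > 31


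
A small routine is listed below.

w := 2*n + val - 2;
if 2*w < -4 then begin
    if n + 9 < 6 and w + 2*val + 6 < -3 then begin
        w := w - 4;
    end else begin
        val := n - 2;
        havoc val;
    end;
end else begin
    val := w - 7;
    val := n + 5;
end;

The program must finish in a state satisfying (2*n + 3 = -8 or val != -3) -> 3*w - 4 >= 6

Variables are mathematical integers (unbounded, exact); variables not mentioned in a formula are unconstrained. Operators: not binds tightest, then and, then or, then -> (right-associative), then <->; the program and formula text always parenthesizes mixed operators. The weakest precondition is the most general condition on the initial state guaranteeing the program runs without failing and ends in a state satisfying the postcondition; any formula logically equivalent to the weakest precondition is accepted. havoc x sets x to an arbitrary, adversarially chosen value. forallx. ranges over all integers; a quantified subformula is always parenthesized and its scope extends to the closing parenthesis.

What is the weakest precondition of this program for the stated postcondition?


Working backward. After the program, the postcondition (2*n + 3 = -8 or val != -3) -> 3*w - 4 >= 6 must hold; in canonical form it is (2*n = -11 or val != -3) -> 3*w >= 10.
Then branch requires ((n < -3 and 2*val + w < -9) -> ((2*n = -11 or val != -3) -> 3*w >= 22)) and ((not (n < -3 and 2*val + w < -9)) -> (forall val_1. ((2*n = -11 or val_1 != -3) -> 3*w >= 10))); else branch requires (2*n = -11 or n != -8) -> 3*w >= 10.
Before the if: (2*w < -4 -> (((n < -3 and 2*val + w < -9) -> ((2*n = -11 or val != -3) -> 3*w >= 22)) and ((not (n < -3 and 2*val + w < -9)) -> (forall val_1. ((2*n = -11 or val_1 != -3) -> 3*w >= 10))))) and ((not (2*w < -4)) -> ((2*n = -11 or n != -8) -> 3*w >= 10))
Before w := 2*n + val - 2: (4*n + 2*val < 0 -> (((n < -3 and 2*n + 3*val < -7) -> ((2*n = -11 or val != -3) -> 6*n + 3*val >= 28)) and ((not (n < -3 and 2*n + 3*val < -7)) -> (forall val_1. ((2*n = -11 or val_1 != -3) -> 6*n + 3*val >= 16))))) and ((not (4*n + 2*val < 0)) -> ((2*n = -11 or n != -8) -> 6*n + 3*val >= 16))
Answer: WP = (4*n + 2*val < 0 -> (((n < -3 and 2*n + 3*val < -7) -> ((2*n = -11 or val != -3) -> 6*n + 3*val >= 28)) and ((not (n < -3 and 2*n + 3*val < -7)) -> (forall val_1. ((2*n = -11 or val_1 != -3) -> 6*n + 3*val >= 16))))) and ((not (4*n + 2*val < 0)) -> ((2*n = -11 or n != -8) -> 6*n + 3*val >= 16))


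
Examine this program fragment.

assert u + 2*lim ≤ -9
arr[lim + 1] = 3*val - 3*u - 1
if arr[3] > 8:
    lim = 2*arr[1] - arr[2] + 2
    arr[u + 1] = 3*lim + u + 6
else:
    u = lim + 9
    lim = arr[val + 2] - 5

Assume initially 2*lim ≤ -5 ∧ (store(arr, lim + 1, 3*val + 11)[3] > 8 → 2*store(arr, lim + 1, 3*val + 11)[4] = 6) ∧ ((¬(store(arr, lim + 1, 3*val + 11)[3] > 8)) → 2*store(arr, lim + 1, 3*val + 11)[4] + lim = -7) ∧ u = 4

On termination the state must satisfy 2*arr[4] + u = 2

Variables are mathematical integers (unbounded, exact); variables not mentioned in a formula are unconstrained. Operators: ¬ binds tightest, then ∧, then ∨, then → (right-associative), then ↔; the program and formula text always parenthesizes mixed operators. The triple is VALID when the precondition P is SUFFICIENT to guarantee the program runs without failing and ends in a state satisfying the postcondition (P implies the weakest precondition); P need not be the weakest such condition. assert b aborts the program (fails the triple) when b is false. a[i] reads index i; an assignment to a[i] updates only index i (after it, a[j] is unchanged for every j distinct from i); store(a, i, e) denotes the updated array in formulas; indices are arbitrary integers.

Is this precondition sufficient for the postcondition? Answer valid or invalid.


Working backward. After the program, 2*arr[4] + u = 2 must hold.
Then branch requires 2*store(arr, u + 1, 6*arr[1] - 3*arr[2] + u + 12)[4] + u = 2; else branch requires 2*arr[4] + lim = -7.
Before the if: (arr[3] > 8 → 2*store(arr, u + 1, 6*arr[1] - 3*arr[2] + u + 12)[4] + u = 2) ∧ ((¬(arr[3] > 8)) → 2*arr[4] + lim = -7)
Before arr[lim + 1] := 3*val - 3*u - 1: (store(arr, lim + 1, -3*u + 3*val - 1)[3] > 8 → 2*store(store(arr, lim + 1, -3*u + 3*val - 1), u + 1, 6*store(arr, lim + 1, -3*u + 3*val - 1)[1] - 3*store(arr, lim + 1, -3*u + 3*val - 1)[2] + u + 12)[4] + u = 2) ∧ ((¬(store(arr, lim + 1, -3*u + 3*val - 1)[3] > 8)) → 2*store(arr, lim + 1, -3*u + 3*val - 1)[4] + lim = -7)
Before assert u + 2*lim ≤ -9: 2*lim + u ≤ -9 ∧ (store(arr, lim + 1, -3*u + 3*val - 1)[3] > 8 → 2*store(store(arr, lim + 1, -3*u + 3*val - 1), u + 1, 6*store(arr, lim + 1, -3*u + 3*val - 1)[1] - 3*store(arr, lim + 1, -3*u + 3*val - 1)[2] + u + 12)[4] + u = 2) ∧ ((¬(store(arr, lim + 1, -3*u + 3*val - 1)[3] > 8)) → 2*store(arr, lim + 1, -3*u + 3*val - 1)[4] + lim = -7)
The weakest precondition is 2*lim + u ≤ -9 ∧ (store(arr, lim + 1, -3*u + 3*val - 1)[3] > 8 → 2*store(store(arr, lim + 1, -3*u + 3*val - 1), u + 1, 6*store(arr, lim + 1, -3*u + 3*val - 1)[1] - 3*store(arr, lim + 1, -3*u + 3*val - 1)[2] + u + 12)[4] + u = 2) ∧ ((¬(store(arr, lim + 1, -3*u + 3*val - 1)[3] > 8)) → 2*store(arr, lim + 1, -3*u + 3*val - 1)[4] + lim = -7).
Check whether 2*lim ≤ -5 ∧ (store(arr, lim + 1, 3*val + 11)[3] > 8 → 2*store(arr, lim + 1, 3*val + 11)[4] = 6) ∧ ((¬(store(arr, lim + 1, 3*val + 11)[3] > 8)) → 2*store(arr, lim + 1, 3*val + 11)[4] + lim = -7) ∧ u = 4 implies it.
Countermodel: at the initial state arr = {[-2] = 2, [1] = 2, [2] = 2, [3] = 9, [4] = 3, [5] = 2, elsewhere 2}, lim = -3, u = 4, val = 0, the precondition holds but the weakest precondition fails.
Answer: invalid


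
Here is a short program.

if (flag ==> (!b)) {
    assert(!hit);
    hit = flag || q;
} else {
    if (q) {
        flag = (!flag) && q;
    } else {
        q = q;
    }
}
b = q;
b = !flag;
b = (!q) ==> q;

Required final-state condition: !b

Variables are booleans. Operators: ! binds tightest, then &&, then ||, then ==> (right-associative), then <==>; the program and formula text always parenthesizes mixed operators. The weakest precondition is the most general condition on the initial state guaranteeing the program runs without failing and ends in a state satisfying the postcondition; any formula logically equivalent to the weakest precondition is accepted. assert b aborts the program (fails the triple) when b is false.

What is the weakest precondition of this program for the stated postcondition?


Working backward. After the program, !b must hold.
Before b := (!q) ==> q: !((!q) ==> q)
Before b := !flag: !((!q) ==> q)
Before b := q: !((!q) ==> q)
Then branch requires (!hit) && (!((!q) ==> q)); else branch requires (q ==> (!((!q) ==> q))) && ((!q) ==> (!((!q) ==> q))).
Before the if: ((flag ==> (!b)) ==> ((!hit) && (!((!q) ==> q)))) && ((!(flag ==> (!b))) ==> ((q ==> (!((!q) ==> q))) && ((!q) ==> (!((!q) ==> q)))))
Answer: WP = ((flag ==> (!b)) ==> ((!hit) && (!((!q) ==> q)))) && ((!(flag ==> (!b))) ==> ((q ==> (!((!q) ==> q))) && ((!q) ==> (!((!q) ==> q)))))


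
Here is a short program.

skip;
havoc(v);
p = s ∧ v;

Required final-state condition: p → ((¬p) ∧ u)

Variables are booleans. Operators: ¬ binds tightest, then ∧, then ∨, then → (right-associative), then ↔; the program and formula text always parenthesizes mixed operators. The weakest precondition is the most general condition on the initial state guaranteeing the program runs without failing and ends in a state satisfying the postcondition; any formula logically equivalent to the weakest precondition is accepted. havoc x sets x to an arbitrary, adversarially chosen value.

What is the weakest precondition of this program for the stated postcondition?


Working backward. After the program, p → ((¬p) ∧ u) must hold.
Before p := s ∧ v: (s ∧ v) → ((¬(s ∧ v)) ∧ u)
Before havoc v: s → ((¬s) ∧ u)
Before skip: s → ((¬s) ∧ u)
Answer: WP = s → ((¬s) ∧ u)


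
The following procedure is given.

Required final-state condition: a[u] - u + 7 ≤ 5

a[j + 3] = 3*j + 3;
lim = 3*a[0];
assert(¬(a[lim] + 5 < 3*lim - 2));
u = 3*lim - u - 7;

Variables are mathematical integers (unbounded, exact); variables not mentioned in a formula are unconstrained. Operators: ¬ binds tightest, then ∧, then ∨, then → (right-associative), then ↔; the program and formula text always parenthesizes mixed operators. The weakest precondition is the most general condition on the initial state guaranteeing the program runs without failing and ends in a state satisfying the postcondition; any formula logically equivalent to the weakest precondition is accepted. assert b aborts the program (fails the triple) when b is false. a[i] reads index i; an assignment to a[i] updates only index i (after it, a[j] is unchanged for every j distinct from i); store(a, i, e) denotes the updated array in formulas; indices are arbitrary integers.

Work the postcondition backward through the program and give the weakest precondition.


Working backward. After the program, the postcondition a[u] - u + 7 ≤ 5 must hold; in canonical form it is a[u] ≤ u - 2.
Before u := 3*lim - u - 7: a[3*lim - u - 7] + u ≤ 3*lim - 9
Before assert ¬(a[lim] + 5 < 3*lim - 2): (¬(a[lim] < 3*lim - 7)) ∧ a[3*lim - u - 7] + u ≤ 3*lim - 9
Before lim := 3*a[0]: (¬(a[3*a[0]] < 9*a[0] - 7)) ∧ a[9*a[0] - u - 7] + u ≤ 9*a[0] - 9
Before a[j + 3] := 3*j + 3: (¬(store(a, j + 3, 3*j + 3)[3*store(a, j + 3, 3*j + 3)[0]] < 9*store(a, j + 3, 3*j + 3)[0] - 7)) ∧ store(a, j + 3, 3*j + 3)[9*store(a, j + 3, 3*j + 3)[0] - u - 7] + u ≤ 9*store(a, j + 3, 3*j + 3)[0] - 9
Answer: WP = (¬(store(a, j + 3, 3*j + 3)[3*store(a, j + 3, 3*j + 3)[0]] < 9*store(a, j + 3, 3*j + 3)[0] - 7)) ∧ store(a, j + 3, 3*j + 3)[9*store(a, j + 3, 3*j + 3)[0] - u - 7] + u ≤ 9*store(a, j + 3, 3*j + 3)[0] - 9


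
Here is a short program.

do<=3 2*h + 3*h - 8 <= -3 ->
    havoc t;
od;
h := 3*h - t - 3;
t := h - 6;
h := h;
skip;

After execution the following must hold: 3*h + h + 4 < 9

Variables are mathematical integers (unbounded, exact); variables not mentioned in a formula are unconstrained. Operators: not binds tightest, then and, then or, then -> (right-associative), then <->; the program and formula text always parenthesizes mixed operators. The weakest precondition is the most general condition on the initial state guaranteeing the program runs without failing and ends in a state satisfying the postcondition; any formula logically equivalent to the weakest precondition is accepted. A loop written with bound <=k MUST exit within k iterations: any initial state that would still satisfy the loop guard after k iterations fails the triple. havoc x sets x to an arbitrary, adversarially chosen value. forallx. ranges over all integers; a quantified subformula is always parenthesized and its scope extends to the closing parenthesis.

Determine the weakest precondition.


Working backward. After the program, the postcondition 3*h + h + 4 < 9 must hold; in canonical form it is 4*h < 5.
Before skip: 4*h < 5
Before h := h: 4*h < 5
Before t := h - 6: 4*h < 5
Before h := 3*h - t - 3: 12*h < 4*t + 17
Before the loop (bound <=3), unroll the exhaustion recursion (WP_0 = exit-now case; WP_j = one more guarded iteration, up to j = 3):
  WP_0: (not (5*h <= 5)) and 12*h < 4*t + 17
  WP_1: (5*h <= 5 -> (forall t_1. ((not (5*h <= 5)) and 12*h < 4*t_1 + 17))) and ((not (5*h <= 5)) -> 12*h < 4*t + 17)
  WP_2: (5*h <= 5 -> (forall t_2. ((5*h <= 5 -> (forall t_1. ((not (5*h <= 5)) and 12*h < 4*t_1 + 17))) and ((not (5*h <= 5)) -> 12*h < 4*t_2 + 17)))) and ((not (5*h <= 5)) -> 12*h < 4*t + 17)
  WP_3: (5*h <= 5 -> (forall t_3. ((5*h <= 5 -> (forall t_2. ((5*h <= 5 -> (forall t_1. ((not (5*h <= 5)) and 12*h < 4*t_1 + 17))) and ((not (5*h <= 5)) -> 12*h < 4*t_2 + 17)))) and ((not (5*h <= 5)) -> 12*h < 4*t_3 + 17)))) and ((not (5*h <= 5)) -> 12*h < 4*t + 17)
So before the loop: (5*h <= 5 -> (forall t_3. ((5*h <= 5 -> (forall t_2. ((5*h <= 5 -> (forall t_1. ((not (5*h <= 5)) and 12*h < 4*t_1 + 17))) and ((not (5*h <= 5)) -> 12*h < 4*t_2 + 17)))) and ((not (5*h <= 5)) -> 12*h < 4*t_3 + 17)))) and ((not (5*h <= 5)) -> 12*h < 4*t + 17)
Answer: WP = (5*h <= 5 -> (forall t_3. ((5*h <= 5 -> (forall t_2. ((5*h <= 5 -> (forall t_1. ((not (5*h <= 5)) and 12*h < 4*t_1 + 17))) and ((not (5*h <= 5)) -> 12*h < 4*t_2 + 17)))) and ((not (5*h <= 5)) -> 12*h < 4*t_3 + 17)))) and ((not (5*h <= 5)) -> 12*h < 4*t + 17)


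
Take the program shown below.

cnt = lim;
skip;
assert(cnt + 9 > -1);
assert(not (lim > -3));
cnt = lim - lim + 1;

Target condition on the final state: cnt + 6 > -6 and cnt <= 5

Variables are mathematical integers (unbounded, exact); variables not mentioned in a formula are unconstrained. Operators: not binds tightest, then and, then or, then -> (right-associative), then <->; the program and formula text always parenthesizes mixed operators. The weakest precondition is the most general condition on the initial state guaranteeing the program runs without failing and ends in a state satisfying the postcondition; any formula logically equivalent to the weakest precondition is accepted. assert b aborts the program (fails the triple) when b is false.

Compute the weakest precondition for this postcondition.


Working backward. After the program, the postcondition cnt + 6 > -6 and cnt <= 5 must hold; in canonical form it is cnt > -12 and cnt <= 5.
Before cnt := lim - lim + 1: true
Before assert not (lim > -3): not (lim > -3)
Before assert cnt + 9 > -1: cnt > -10 and (not (lim > -3))
Before skip: cnt > -10 and (not (lim > -3))
Before cnt := lim: lim > -10 and (not (lim > -3))
Answer: WP = lim > -10 and (not (lim > -3))


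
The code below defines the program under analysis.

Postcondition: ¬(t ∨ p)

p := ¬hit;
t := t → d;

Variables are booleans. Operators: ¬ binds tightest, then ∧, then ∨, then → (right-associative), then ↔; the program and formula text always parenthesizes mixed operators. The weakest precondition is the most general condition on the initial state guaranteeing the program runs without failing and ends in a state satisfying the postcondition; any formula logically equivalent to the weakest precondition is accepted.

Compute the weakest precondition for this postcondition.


Working backward. After the program, ¬(t ∨ p) must hold.
Before t := t → d: ¬((t → d) ∨ p)
Before p := ¬hit: ¬((t → d) ∨ (¬hit))
Answer: WP = ¬((t → d) ∨ (¬hit))


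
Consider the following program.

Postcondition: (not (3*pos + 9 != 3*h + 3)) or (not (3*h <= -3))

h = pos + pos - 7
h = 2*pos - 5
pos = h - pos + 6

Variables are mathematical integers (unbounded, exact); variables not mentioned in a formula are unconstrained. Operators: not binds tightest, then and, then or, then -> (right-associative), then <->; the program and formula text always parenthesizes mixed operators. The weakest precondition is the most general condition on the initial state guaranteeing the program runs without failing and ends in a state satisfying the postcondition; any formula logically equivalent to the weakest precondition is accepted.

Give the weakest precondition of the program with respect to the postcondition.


Working backward. After the program, the postcondition (not (3*pos + 9 != 3*h + 3)) or (not (3*h <= -3)) must hold; in canonical form it is (not (3*pos != 3*h - 6)) or (not (3*h <= -3)).
Before pos := h - pos + 6: (not (3*pos != 24)) or (not (3*h <= -3))
Before h := 2*pos - 5: (not (3*pos != 24)) or (not (6*pos <= 12))
Before h := pos + pos - 7: (not (3*pos != 24)) or (not (6*pos <= 12))
Answer: WP = (not (3*pos != 24)) or (not (6*pos <= 12))


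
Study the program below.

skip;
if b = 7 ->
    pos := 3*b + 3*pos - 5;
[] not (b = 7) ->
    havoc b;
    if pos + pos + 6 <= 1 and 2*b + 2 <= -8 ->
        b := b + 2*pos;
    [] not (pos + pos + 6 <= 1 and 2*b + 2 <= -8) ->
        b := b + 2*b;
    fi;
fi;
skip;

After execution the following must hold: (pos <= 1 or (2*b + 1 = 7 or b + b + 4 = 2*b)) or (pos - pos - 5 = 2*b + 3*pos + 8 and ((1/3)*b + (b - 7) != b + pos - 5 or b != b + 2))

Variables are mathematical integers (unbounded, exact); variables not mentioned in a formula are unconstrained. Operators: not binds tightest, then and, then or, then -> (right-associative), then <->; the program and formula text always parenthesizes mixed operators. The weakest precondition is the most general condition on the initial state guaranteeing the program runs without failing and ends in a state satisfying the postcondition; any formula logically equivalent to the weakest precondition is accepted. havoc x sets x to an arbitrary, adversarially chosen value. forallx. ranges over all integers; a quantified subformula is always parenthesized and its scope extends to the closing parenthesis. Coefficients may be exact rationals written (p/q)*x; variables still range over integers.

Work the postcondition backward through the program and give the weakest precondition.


Working backward. After the program, the postcondition (pos <= 1 or (2*b + 1 = 7 or b + b + 4 = 2*b)) or (pos - pos - 5 = 2*b + 3*pos + 8 and ((1/3)*b + (b - 7) != b + pos - 5 or b != b + 2)) must hold; in canonical form it is pos <= 1 or 2*b = 6 or 2*b + 3*pos = -13.
Before skip: pos <= 1 or 2*b = 6 or 2*b + 3*pos = -13
Then branch requires 3*b + 3*pos <= 6 or 2*b = 6 or 11*b + 9*pos = 2; else branch requires forall b_1. (((2*pos <= -5 and 2*b_1 <= -10) -> (pos <= 1 or 2*b_1 + 4*pos = 6 or 2*b_1 + 7*pos = -13)) and ((not (2*pos <= -5 and 2*b_1 <= -10)) -> (pos <= 1 or 6*b_1 = 6 or 6*b_1 + 3*pos = -13))).
Before the if: (b = 7 -> (3*b + 3*pos <= 6 or 2*b = 6 or 11*b + 9*pos = 2)) and ((not (b = 7)) -> (forall b_1. (((2*pos <= -5 and 2*b_1 <= -10) -> (pos <= 1 or 2*b_1 + 4*pos = 6 or 2*b_1 + 7*pos = -13)) and ((not (2*pos <= -5 and 2*b_1 <= -10)) -> (pos <= 1 or 6*b_1 = 6 or 6*b_1 + 3*pos = -13)))))
Before skip: (b = 7 -> (3*b + 3*pos <= 6 or 2*b = 6 or 11*b + 9*pos = 2)) and ((not (b = 7)) -> (forall b_1. (((2*pos <= -5 and 2*b_1 <= -10) -> (pos <= 1 or 2*b_1 + 4*pos = 6 or 2*b_1 + 7*pos = -13)) and ((not (2*pos <= -5 and 2*b_1 <= -10)) -> (pos <= 1 or 6*b_1 = 6 or 6*b_1 + 3*pos = -13)))))
Answer: WP = (b = 7 -> (3*b + 3*pos <= 6 or 2*b = 6 or 11*b + 9*pos = 2)) and ((not (b = 7)) -> (forall b_1. (((2*pos <= -5 and 2*b_1 <= -10) -> (pos <= 1 or 2*b_1 + 4*pos = 6 or 2*b_1 + 7*pos = -13)) and ((not (2*pos <= -5 and 2*b_1 <= -10)) -> (pos <= 1 or 6*b_1 = 6 or 6*b_1 + 3*pos = -13)))))
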